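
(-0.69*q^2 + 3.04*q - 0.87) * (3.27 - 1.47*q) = 1.0143*q^3 - 6.7251*q^2 + 11.2197*q - 2.8449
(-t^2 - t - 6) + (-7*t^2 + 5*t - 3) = -8*t^2 + 4*t - 9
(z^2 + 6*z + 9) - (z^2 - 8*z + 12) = 14*z - 3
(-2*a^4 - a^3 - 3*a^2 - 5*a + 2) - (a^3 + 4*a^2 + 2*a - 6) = -2*a^4 - 2*a^3 - 7*a^2 - 7*a + 8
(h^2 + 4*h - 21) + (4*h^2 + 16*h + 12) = 5*h^2 + 20*h - 9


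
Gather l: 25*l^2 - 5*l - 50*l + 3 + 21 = 25*l^2 - 55*l + 24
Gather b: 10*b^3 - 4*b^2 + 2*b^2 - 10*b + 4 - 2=10*b^3 - 2*b^2 - 10*b + 2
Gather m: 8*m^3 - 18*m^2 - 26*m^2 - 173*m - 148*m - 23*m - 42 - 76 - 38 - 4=8*m^3 - 44*m^2 - 344*m - 160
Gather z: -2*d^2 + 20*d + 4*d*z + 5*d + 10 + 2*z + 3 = -2*d^2 + 25*d + z*(4*d + 2) + 13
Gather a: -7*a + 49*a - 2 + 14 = 42*a + 12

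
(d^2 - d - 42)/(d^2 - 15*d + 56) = (d + 6)/(d - 8)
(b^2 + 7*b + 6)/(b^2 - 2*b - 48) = (b + 1)/(b - 8)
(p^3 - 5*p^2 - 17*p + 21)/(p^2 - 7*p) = p + 2 - 3/p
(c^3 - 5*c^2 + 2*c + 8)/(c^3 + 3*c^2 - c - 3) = (c^2 - 6*c + 8)/(c^2 + 2*c - 3)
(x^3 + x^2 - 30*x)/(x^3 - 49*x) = (x^2 + x - 30)/(x^2 - 49)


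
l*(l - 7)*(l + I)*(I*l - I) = I*l^4 - l^3 - 8*I*l^3 + 8*l^2 + 7*I*l^2 - 7*l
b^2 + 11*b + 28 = (b + 4)*(b + 7)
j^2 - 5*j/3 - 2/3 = (j - 2)*(j + 1/3)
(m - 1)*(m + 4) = m^2 + 3*m - 4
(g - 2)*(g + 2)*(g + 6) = g^3 + 6*g^2 - 4*g - 24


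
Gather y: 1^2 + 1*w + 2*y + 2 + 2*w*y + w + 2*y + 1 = 2*w + y*(2*w + 4) + 4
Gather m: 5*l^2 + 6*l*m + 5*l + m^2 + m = 5*l^2 + 5*l + m^2 + m*(6*l + 1)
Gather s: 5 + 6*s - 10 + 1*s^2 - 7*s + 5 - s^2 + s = 0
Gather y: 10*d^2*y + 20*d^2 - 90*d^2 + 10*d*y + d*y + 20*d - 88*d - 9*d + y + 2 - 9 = -70*d^2 - 77*d + y*(10*d^2 + 11*d + 1) - 7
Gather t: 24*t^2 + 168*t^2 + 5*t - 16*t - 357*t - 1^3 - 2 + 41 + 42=192*t^2 - 368*t + 80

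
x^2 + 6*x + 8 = (x + 2)*(x + 4)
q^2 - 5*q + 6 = (q - 3)*(q - 2)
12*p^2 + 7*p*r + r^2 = (3*p + r)*(4*p + r)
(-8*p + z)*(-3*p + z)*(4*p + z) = 96*p^3 - 20*p^2*z - 7*p*z^2 + z^3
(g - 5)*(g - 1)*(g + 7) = g^3 + g^2 - 37*g + 35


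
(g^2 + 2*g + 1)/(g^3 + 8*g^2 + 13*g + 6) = 1/(g + 6)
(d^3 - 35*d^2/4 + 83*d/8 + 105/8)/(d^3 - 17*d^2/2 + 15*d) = (4*d^2 - 25*d - 21)/(4*d*(d - 6))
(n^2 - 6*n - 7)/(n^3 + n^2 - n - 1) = (n - 7)/(n^2 - 1)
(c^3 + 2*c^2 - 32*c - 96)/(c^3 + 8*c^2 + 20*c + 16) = (c^2 - 2*c - 24)/(c^2 + 4*c + 4)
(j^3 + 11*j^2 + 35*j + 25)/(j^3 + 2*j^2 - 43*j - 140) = (j^2 + 6*j + 5)/(j^2 - 3*j - 28)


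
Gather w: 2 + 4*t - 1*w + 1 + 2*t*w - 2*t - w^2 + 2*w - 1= 2*t - w^2 + w*(2*t + 1) + 2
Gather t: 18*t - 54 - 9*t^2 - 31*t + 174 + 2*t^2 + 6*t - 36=-7*t^2 - 7*t + 84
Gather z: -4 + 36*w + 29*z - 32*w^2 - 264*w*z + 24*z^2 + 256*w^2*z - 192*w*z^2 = -32*w^2 + 36*w + z^2*(24 - 192*w) + z*(256*w^2 - 264*w + 29) - 4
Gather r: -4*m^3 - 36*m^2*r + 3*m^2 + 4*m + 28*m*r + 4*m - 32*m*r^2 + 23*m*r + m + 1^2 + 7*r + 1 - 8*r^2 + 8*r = -4*m^3 + 3*m^2 + 9*m + r^2*(-32*m - 8) + r*(-36*m^2 + 51*m + 15) + 2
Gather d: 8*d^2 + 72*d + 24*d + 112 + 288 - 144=8*d^2 + 96*d + 256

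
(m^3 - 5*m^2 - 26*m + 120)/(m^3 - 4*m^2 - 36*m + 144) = (m + 5)/(m + 6)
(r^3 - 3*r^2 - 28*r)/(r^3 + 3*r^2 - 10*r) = (r^2 - 3*r - 28)/(r^2 + 3*r - 10)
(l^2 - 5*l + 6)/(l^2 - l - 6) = (l - 2)/(l + 2)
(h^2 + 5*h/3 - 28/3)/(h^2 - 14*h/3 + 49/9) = 3*(h + 4)/(3*h - 7)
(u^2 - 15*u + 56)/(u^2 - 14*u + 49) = (u - 8)/(u - 7)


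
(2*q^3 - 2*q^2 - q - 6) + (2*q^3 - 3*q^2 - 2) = 4*q^3 - 5*q^2 - q - 8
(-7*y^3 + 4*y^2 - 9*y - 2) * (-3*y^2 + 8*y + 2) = 21*y^5 - 68*y^4 + 45*y^3 - 58*y^2 - 34*y - 4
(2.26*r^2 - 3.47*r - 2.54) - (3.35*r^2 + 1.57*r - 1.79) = -1.09*r^2 - 5.04*r - 0.75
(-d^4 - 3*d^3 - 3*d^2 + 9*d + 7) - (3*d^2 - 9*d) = -d^4 - 3*d^3 - 6*d^2 + 18*d + 7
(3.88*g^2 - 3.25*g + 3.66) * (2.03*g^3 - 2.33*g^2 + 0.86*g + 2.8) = 7.8764*g^5 - 15.6379*g^4 + 18.3391*g^3 - 0.458800000000002*g^2 - 5.9524*g + 10.248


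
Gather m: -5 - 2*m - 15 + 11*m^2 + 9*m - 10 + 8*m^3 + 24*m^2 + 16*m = 8*m^3 + 35*m^2 + 23*m - 30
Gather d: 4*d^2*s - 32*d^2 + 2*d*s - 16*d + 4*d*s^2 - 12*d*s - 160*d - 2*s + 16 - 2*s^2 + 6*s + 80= d^2*(4*s - 32) + d*(4*s^2 - 10*s - 176) - 2*s^2 + 4*s + 96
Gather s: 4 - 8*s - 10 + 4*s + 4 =-4*s - 2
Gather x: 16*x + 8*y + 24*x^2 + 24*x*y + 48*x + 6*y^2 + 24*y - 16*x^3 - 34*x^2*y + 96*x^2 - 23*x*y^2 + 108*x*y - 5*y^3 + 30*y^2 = -16*x^3 + x^2*(120 - 34*y) + x*(-23*y^2 + 132*y + 64) - 5*y^3 + 36*y^2 + 32*y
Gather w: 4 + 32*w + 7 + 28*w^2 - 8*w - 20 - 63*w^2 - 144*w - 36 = -35*w^2 - 120*w - 45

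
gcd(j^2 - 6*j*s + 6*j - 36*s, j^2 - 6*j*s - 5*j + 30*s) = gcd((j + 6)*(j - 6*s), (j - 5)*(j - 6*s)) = -j + 6*s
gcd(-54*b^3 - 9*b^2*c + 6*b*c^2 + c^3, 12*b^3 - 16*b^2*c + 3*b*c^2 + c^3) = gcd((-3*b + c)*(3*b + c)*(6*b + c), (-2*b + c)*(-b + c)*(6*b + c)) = 6*b + c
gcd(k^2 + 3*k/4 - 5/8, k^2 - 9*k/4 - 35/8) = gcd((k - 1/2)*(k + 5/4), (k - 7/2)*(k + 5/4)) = k + 5/4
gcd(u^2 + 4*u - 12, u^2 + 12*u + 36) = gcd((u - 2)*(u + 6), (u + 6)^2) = u + 6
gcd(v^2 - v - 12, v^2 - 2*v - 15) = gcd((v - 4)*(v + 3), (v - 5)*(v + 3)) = v + 3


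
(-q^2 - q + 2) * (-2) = 2*q^2 + 2*q - 4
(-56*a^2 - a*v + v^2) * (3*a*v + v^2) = -168*a^3*v - 59*a^2*v^2 + 2*a*v^3 + v^4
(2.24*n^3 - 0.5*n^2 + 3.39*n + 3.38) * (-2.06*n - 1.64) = -4.6144*n^4 - 2.6436*n^3 - 6.1634*n^2 - 12.5224*n - 5.5432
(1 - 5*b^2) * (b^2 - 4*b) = -5*b^4 + 20*b^3 + b^2 - 4*b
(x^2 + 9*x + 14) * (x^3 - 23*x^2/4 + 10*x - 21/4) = x^5 + 13*x^4/4 - 111*x^3/4 + 17*x^2/4 + 371*x/4 - 147/2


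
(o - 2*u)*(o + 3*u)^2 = o^3 + 4*o^2*u - 3*o*u^2 - 18*u^3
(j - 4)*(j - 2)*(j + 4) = j^3 - 2*j^2 - 16*j + 32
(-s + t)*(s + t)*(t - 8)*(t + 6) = -s^2*t^2 + 2*s^2*t + 48*s^2 + t^4 - 2*t^3 - 48*t^2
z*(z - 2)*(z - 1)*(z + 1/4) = z^4 - 11*z^3/4 + 5*z^2/4 + z/2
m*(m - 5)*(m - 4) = m^3 - 9*m^2 + 20*m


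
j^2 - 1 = (j - 1)*(j + 1)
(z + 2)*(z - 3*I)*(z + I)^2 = z^4 + 2*z^3 - I*z^3 + 5*z^2 - 2*I*z^2 + 10*z + 3*I*z + 6*I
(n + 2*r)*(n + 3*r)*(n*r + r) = n^3*r + 5*n^2*r^2 + n^2*r + 6*n*r^3 + 5*n*r^2 + 6*r^3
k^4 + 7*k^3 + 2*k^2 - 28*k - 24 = (k - 2)*(k + 1)*(k + 2)*(k + 6)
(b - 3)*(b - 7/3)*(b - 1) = b^3 - 19*b^2/3 + 37*b/3 - 7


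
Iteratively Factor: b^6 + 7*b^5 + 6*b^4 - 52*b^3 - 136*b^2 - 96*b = (b + 2)*(b^5 + 5*b^4 - 4*b^3 - 44*b^2 - 48*b) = (b + 2)^2*(b^4 + 3*b^3 - 10*b^2 - 24*b) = b*(b + 2)^2*(b^3 + 3*b^2 - 10*b - 24) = b*(b - 3)*(b + 2)^2*(b^2 + 6*b + 8) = b*(b - 3)*(b + 2)^2*(b + 4)*(b + 2)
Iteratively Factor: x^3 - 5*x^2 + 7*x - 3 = (x - 1)*(x^2 - 4*x + 3) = (x - 3)*(x - 1)*(x - 1)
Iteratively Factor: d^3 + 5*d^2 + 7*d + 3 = (d + 3)*(d^2 + 2*d + 1) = (d + 1)*(d + 3)*(d + 1)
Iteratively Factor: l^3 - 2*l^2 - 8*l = (l)*(l^2 - 2*l - 8) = l*(l - 4)*(l + 2)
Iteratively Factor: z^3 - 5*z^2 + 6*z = (z)*(z^2 - 5*z + 6) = z*(z - 2)*(z - 3)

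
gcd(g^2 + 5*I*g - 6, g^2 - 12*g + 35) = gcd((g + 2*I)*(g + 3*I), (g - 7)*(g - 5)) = 1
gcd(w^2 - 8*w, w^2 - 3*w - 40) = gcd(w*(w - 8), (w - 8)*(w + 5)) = w - 8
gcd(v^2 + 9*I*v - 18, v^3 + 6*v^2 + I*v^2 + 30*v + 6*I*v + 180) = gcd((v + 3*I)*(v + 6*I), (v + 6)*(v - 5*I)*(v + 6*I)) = v + 6*I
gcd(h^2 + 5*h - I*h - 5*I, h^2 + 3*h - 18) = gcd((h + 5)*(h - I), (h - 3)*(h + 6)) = 1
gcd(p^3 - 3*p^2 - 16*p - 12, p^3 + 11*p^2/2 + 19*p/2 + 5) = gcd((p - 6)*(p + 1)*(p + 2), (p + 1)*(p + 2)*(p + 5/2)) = p^2 + 3*p + 2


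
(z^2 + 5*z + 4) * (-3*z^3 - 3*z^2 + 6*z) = -3*z^5 - 18*z^4 - 21*z^3 + 18*z^2 + 24*z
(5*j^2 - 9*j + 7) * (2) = 10*j^2 - 18*j + 14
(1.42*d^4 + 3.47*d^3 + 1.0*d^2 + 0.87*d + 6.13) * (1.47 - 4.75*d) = -6.745*d^5 - 14.3951*d^4 + 0.3509*d^3 - 2.6625*d^2 - 27.8386*d + 9.0111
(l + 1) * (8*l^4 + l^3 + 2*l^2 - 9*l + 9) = 8*l^5 + 9*l^4 + 3*l^3 - 7*l^2 + 9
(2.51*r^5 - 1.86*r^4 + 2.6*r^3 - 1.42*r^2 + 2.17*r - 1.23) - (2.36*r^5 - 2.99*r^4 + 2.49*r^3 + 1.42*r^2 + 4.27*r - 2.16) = 0.15*r^5 + 1.13*r^4 + 0.11*r^3 - 2.84*r^2 - 2.1*r + 0.93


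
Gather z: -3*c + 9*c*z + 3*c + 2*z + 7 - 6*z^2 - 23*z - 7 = -6*z^2 + z*(9*c - 21)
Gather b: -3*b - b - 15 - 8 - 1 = -4*b - 24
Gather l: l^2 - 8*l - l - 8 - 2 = l^2 - 9*l - 10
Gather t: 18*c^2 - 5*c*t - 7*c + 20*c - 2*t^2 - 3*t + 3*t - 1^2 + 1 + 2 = 18*c^2 - 5*c*t + 13*c - 2*t^2 + 2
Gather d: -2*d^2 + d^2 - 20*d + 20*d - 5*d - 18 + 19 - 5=-d^2 - 5*d - 4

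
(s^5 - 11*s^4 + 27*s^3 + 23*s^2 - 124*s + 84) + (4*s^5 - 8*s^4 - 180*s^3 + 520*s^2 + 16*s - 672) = 5*s^5 - 19*s^4 - 153*s^3 + 543*s^2 - 108*s - 588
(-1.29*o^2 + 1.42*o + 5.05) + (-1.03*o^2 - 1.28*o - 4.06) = -2.32*o^2 + 0.14*o + 0.99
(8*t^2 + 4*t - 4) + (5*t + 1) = 8*t^2 + 9*t - 3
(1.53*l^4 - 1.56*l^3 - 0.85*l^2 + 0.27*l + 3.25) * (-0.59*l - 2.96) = -0.9027*l^5 - 3.6084*l^4 + 5.1191*l^3 + 2.3567*l^2 - 2.7167*l - 9.62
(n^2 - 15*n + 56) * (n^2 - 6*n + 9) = n^4 - 21*n^3 + 155*n^2 - 471*n + 504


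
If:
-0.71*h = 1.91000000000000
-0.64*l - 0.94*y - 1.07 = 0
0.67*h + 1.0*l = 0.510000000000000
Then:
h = -2.69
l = 2.31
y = -2.71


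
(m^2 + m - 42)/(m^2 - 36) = (m + 7)/(m + 6)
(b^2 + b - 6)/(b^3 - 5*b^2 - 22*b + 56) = (b + 3)/(b^2 - 3*b - 28)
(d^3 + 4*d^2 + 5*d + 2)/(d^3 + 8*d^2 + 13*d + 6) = (d + 2)/(d + 6)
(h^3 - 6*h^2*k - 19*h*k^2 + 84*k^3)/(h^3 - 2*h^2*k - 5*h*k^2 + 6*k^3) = (h^2 - 3*h*k - 28*k^2)/(h^2 + h*k - 2*k^2)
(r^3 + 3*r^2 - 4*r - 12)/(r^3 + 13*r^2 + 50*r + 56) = (r^2 + r - 6)/(r^2 + 11*r + 28)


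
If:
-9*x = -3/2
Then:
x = 1/6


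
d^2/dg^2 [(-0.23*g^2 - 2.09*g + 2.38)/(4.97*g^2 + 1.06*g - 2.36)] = (-100.82639*g^3 + 336.542556*g^2 - 71.854272*g + 48.160624)/(122.763473*g^6 + 78.548862*g^5 - 158.129496*g^4 - 73.406696*g^3 + 75.087648*g^2 + 17.711328*g - 13.144256)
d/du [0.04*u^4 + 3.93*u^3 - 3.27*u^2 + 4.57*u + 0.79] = 0.16*u^3 + 11.79*u^2 - 6.54*u + 4.57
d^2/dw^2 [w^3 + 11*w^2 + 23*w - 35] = 6*w + 22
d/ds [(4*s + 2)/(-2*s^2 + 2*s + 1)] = 8*s*(s + 1)/(4*s^4 - 8*s^3 + 4*s + 1)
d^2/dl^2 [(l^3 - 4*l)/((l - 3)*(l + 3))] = 10*l*(l^2 + 27)/(l^6 - 27*l^4 + 243*l^2 - 729)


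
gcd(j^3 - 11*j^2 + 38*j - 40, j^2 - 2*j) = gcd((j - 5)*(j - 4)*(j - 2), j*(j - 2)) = j - 2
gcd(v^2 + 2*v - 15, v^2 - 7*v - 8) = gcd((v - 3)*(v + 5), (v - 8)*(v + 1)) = 1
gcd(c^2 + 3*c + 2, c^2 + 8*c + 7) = c + 1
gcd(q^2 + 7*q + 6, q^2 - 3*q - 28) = 1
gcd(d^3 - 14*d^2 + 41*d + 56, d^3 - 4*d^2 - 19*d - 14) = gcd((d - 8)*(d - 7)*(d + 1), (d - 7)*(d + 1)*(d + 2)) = d^2 - 6*d - 7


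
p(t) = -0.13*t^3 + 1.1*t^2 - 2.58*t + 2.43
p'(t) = -0.39*t^2 + 2.2*t - 2.58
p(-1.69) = 10.56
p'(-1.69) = -7.41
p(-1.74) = 10.93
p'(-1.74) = -7.59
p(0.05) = 2.30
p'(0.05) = -2.47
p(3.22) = 1.19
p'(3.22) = 0.46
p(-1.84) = 11.71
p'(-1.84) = -7.95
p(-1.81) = 11.47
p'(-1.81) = -7.84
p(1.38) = 0.62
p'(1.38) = -0.29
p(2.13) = 0.67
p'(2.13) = 0.34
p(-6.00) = 85.59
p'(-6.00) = -29.82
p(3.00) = 1.08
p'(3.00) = 0.51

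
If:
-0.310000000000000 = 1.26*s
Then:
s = -0.25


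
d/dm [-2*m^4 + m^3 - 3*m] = -8*m^3 + 3*m^2 - 3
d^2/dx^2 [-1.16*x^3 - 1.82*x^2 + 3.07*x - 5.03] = -6.96*x - 3.64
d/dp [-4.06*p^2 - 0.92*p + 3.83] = -8.12*p - 0.92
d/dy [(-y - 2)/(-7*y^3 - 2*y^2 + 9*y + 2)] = (7*y^3 + 2*y^2 - 9*y - (y + 2)*(21*y^2 + 4*y - 9) - 2)/(7*y^3 + 2*y^2 - 9*y - 2)^2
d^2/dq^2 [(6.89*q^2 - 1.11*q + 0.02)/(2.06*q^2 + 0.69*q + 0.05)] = (-29.007684*q^3 - 3.748788*q^2 + 0.856548*q + 0.125964)/(8.741816*q^6 + 8.784252*q^5 + 3.578838*q^4 + 0.754929*q^3 + 0.086865*q^2 + 0.005175*q + 0.000125)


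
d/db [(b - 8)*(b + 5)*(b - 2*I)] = 3*b^2 + b*(-6 - 4*I) - 40 + 6*I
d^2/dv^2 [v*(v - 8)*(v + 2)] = 6*v - 12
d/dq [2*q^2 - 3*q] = 4*q - 3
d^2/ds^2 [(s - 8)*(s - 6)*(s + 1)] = 6*s - 26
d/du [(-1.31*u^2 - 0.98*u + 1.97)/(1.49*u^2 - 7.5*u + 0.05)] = (11.2852*u^2 - 6.0016*u + 14.726)/(2.2201*u^4 - 22.35*u^3 + 56.399*u^2 - 0.75*u + 0.0025)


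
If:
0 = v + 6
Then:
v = -6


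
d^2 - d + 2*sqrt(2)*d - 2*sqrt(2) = (d - 1)*(d + 2*sqrt(2))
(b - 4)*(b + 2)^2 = b^3 - 12*b - 16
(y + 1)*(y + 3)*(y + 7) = y^3 + 11*y^2 + 31*y + 21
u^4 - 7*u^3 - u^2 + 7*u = u*(u - 7)*(u - 1)*(u + 1)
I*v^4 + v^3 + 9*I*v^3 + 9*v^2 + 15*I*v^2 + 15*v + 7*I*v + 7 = (v + 1)*(v + 7)*(v - I)*(I*v + I)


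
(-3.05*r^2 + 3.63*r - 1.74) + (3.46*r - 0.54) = -3.05*r^2 + 7.09*r - 2.28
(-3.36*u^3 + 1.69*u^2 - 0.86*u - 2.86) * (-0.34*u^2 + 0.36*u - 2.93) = 1.1424*u^5 - 1.7842*u^4 + 10.7456*u^3 - 4.2889*u^2 + 1.4902*u + 8.3798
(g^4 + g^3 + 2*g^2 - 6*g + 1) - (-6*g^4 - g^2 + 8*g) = 7*g^4 + g^3 + 3*g^2 - 14*g + 1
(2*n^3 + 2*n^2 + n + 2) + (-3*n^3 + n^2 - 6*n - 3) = -n^3 + 3*n^2 - 5*n - 1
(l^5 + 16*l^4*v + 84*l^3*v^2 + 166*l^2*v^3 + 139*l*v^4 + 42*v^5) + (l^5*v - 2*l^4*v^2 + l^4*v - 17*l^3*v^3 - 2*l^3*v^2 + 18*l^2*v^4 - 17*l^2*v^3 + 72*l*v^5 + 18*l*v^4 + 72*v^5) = l^5*v + l^5 - 2*l^4*v^2 + 17*l^4*v - 17*l^3*v^3 + 82*l^3*v^2 + 18*l^2*v^4 + 149*l^2*v^3 + 72*l*v^5 + 157*l*v^4 + 114*v^5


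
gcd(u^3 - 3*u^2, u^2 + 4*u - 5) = 1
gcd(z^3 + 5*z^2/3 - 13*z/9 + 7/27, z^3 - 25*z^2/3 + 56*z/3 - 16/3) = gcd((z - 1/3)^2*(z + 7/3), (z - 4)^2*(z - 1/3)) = z - 1/3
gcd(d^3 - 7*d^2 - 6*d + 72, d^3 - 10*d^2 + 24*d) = d^2 - 10*d + 24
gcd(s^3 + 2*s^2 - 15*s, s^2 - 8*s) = s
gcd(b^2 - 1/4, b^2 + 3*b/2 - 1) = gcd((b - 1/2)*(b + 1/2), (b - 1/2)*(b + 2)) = b - 1/2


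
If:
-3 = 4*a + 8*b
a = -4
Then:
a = -4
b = 13/8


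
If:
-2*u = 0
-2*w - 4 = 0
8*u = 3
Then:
No Solution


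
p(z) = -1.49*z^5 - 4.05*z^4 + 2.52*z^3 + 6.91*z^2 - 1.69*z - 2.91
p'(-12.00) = -125568.49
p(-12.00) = 283436.73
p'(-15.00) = -320989.24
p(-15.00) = 919509.69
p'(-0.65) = -4.36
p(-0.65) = -0.13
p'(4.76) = -5336.37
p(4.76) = -5302.75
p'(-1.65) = 13.64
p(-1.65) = -4.43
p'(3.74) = -2149.35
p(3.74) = -1663.44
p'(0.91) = -0.17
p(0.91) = -0.53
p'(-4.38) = -1297.85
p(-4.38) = 836.65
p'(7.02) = -23229.23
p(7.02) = -34040.34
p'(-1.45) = 10.62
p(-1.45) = -1.97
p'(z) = -7.45*z^4 - 16.2*z^3 + 7.56*z^2 + 13.82*z - 1.69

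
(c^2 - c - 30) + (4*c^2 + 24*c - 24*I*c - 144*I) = 5*c^2 + 23*c - 24*I*c - 30 - 144*I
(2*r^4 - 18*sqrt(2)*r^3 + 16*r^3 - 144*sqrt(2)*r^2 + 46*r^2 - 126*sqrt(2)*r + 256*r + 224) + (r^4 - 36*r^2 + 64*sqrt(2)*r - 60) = 3*r^4 - 18*sqrt(2)*r^3 + 16*r^3 - 144*sqrt(2)*r^2 + 10*r^2 - 62*sqrt(2)*r + 256*r + 164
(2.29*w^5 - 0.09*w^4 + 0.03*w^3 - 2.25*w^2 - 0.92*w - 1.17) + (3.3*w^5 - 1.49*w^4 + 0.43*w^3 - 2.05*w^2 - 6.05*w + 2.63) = 5.59*w^5 - 1.58*w^4 + 0.46*w^3 - 4.3*w^2 - 6.97*w + 1.46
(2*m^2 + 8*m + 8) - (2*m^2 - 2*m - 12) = 10*m + 20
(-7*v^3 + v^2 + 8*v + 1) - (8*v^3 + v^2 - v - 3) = -15*v^3 + 9*v + 4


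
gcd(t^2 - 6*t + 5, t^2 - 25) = t - 5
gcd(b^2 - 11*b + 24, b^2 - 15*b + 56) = b - 8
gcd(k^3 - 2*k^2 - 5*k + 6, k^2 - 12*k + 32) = 1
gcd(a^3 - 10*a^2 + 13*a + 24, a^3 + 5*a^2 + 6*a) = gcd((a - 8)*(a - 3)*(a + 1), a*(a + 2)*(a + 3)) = 1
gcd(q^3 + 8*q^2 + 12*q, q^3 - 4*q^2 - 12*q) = q^2 + 2*q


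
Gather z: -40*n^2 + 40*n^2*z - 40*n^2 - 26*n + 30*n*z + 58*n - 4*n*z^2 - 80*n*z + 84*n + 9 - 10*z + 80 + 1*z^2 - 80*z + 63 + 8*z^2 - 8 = -80*n^2 + 116*n + z^2*(9 - 4*n) + z*(40*n^2 - 50*n - 90) + 144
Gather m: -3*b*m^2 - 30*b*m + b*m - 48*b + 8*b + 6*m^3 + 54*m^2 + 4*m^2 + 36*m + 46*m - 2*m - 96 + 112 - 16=-40*b + 6*m^3 + m^2*(58 - 3*b) + m*(80 - 29*b)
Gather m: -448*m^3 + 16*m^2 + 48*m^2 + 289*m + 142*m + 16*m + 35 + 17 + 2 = -448*m^3 + 64*m^2 + 447*m + 54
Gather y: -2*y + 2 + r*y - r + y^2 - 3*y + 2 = -r + y^2 + y*(r - 5) + 4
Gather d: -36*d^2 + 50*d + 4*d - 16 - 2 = -36*d^2 + 54*d - 18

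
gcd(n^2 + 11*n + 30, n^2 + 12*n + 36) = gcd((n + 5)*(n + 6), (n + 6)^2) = n + 6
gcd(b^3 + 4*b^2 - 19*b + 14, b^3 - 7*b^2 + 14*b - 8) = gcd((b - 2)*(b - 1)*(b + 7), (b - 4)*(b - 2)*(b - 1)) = b^2 - 3*b + 2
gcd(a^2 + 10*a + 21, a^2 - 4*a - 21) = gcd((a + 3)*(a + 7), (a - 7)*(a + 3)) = a + 3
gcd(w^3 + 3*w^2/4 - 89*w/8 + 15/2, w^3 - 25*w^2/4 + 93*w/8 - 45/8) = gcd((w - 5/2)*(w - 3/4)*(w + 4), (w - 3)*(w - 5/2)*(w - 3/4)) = w^2 - 13*w/4 + 15/8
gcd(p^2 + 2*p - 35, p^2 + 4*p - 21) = p + 7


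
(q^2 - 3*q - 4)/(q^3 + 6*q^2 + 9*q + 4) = (q - 4)/(q^2 + 5*q + 4)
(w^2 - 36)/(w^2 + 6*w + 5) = (w^2 - 36)/(w^2 + 6*w + 5)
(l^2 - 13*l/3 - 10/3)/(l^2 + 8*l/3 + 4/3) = (l - 5)/(l + 2)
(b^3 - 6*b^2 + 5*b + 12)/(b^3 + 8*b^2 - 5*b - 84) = (b^2 - 3*b - 4)/(b^2 + 11*b + 28)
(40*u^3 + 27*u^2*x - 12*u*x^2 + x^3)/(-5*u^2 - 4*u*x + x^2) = -8*u + x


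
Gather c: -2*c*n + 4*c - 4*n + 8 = c*(4 - 2*n) - 4*n + 8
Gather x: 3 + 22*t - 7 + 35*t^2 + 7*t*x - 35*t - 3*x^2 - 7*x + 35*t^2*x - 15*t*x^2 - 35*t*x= 35*t^2 - 13*t + x^2*(-15*t - 3) + x*(35*t^2 - 28*t - 7) - 4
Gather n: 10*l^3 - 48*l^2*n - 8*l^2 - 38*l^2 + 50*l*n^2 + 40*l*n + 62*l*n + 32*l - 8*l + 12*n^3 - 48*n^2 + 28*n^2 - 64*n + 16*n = 10*l^3 - 46*l^2 + 24*l + 12*n^3 + n^2*(50*l - 20) + n*(-48*l^2 + 102*l - 48)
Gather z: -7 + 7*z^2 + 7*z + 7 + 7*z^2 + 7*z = 14*z^2 + 14*z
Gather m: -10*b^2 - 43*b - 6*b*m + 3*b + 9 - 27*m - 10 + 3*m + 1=-10*b^2 - 40*b + m*(-6*b - 24)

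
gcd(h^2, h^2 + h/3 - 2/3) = 1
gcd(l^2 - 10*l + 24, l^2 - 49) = 1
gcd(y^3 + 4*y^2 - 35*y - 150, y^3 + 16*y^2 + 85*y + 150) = y^2 + 10*y + 25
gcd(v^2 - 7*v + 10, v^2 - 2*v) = v - 2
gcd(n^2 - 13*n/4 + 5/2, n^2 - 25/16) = n - 5/4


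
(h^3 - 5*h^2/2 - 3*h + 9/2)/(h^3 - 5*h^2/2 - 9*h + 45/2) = (2*h^2 + h - 3)/(2*h^2 + h - 15)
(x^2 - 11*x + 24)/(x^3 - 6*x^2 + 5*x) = (x^2 - 11*x + 24)/(x*(x^2 - 6*x + 5))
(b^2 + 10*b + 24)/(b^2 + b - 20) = (b^2 + 10*b + 24)/(b^2 + b - 20)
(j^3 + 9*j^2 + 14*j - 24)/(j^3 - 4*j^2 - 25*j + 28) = (j + 6)/(j - 7)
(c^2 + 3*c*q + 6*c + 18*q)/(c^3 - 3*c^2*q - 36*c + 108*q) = (-c - 3*q)/(-c^2 + 3*c*q + 6*c - 18*q)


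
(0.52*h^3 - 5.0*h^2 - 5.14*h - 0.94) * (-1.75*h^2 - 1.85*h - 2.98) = -0.91*h^5 + 7.788*h^4 + 16.6954*h^3 + 26.054*h^2 + 17.0562*h + 2.8012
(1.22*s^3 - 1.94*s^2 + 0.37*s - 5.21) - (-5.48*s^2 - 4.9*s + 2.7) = 1.22*s^3 + 3.54*s^2 + 5.27*s - 7.91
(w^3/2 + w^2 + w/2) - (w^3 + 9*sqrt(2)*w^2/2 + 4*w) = -w^3/2 - 9*sqrt(2)*w^2/2 + w^2 - 7*w/2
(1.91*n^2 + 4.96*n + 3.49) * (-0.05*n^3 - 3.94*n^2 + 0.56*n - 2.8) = -0.0955*n^5 - 7.7734*n^4 - 18.6473*n^3 - 16.321*n^2 - 11.9336*n - 9.772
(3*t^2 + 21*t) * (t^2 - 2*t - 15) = 3*t^4 + 15*t^3 - 87*t^2 - 315*t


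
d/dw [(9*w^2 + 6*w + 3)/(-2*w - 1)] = 18*w*(-w - 1)/(4*w^2 + 4*w + 1)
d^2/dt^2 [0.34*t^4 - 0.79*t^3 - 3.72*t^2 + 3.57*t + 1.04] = 4.08*t^2 - 4.74*t - 7.44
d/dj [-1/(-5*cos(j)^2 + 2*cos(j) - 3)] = 2*(5*cos(j) - 1)*sin(j)/(5*cos(j)^2 - 2*cos(j) + 3)^2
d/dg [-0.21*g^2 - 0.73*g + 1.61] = -0.42*g - 0.73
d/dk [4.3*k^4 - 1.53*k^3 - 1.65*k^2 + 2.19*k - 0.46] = 17.2*k^3 - 4.59*k^2 - 3.3*k + 2.19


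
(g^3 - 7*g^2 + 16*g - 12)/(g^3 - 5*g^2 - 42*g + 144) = (g^2 - 4*g + 4)/(g^2 - 2*g - 48)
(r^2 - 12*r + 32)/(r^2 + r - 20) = (r - 8)/(r + 5)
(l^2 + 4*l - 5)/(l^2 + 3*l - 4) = (l + 5)/(l + 4)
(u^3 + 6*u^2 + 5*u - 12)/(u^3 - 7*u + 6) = (u + 4)/(u - 2)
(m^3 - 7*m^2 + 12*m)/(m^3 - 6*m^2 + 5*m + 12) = m/(m + 1)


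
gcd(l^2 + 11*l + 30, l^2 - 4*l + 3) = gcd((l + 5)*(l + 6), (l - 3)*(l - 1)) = 1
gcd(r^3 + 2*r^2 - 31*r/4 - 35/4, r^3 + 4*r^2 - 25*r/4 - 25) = r - 5/2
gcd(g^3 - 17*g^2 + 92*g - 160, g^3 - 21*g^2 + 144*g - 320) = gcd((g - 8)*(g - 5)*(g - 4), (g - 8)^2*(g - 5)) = g^2 - 13*g + 40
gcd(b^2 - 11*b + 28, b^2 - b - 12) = b - 4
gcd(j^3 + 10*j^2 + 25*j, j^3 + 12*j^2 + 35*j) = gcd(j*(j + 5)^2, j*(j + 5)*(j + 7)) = j^2 + 5*j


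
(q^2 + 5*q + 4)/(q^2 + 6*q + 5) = (q + 4)/(q + 5)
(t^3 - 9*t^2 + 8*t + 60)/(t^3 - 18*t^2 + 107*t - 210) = (t + 2)/(t - 7)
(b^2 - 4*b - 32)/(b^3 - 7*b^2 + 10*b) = (b^2 - 4*b - 32)/(b*(b^2 - 7*b + 10))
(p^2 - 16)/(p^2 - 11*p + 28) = (p + 4)/(p - 7)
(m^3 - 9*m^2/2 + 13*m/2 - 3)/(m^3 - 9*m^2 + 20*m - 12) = (m - 3/2)/(m - 6)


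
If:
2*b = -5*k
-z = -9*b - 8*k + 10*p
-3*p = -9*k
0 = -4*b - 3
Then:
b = -3/4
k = 3/10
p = 9/10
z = -267/20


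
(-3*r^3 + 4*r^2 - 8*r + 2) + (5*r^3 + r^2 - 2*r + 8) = 2*r^3 + 5*r^2 - 10*r + 10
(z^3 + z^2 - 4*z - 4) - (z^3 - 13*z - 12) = z^2 + 9*z + 8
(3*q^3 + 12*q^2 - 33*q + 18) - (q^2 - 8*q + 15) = 3*q^3 + 11*q^2 - 25*q + 3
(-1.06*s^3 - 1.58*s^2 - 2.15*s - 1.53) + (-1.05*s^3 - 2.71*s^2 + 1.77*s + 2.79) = -2.11*s^3 - 4.29*s^2 - 0.38*s + 1.26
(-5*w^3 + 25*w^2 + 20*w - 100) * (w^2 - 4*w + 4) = -5*w^5 + 45*w^4 - 100*w^3 - 80*w^2 + 480*w - 400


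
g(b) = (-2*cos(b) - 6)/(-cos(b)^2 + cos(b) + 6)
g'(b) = (-2*sin(b)*cos(b) + sin(b))*(-2*cos(b) - 6)/(-cos(b)^2 + cos(b) + 6)^2 + 2*sin(b)/(-cos(b)^2 + cos(b) + 6)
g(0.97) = -1.14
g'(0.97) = 0.28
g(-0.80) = -1.19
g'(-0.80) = -0.29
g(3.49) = -0.99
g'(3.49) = 0.07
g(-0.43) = -1.29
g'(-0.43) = -0.21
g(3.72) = -0.97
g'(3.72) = 0.07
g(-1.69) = -0.98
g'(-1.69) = -0.13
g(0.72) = -1.21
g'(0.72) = 0.28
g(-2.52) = -0.97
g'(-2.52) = 0.07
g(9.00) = -0.98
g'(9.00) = -0.07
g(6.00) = -1.31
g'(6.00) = -0.15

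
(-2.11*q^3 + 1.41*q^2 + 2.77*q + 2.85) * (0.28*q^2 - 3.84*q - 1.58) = -0.5908*q^5 + 8.4972*q^4 - 1.305*q^3 - 12.0666*q^2 - 15.3206*q - 4.503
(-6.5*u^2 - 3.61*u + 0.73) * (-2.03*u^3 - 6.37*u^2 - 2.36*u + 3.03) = 13.195*u^5 + 48.7333*u^4 + 36.8538*u^3 - 15.8255*u^2 - 12.6611*u + 2.2119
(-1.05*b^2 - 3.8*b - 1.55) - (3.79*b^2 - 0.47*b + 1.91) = -4.84*b^2 - 3.33*b - 3.46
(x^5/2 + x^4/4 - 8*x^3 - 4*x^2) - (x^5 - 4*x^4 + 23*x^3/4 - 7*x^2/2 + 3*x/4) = -x^5/2 + 17*x^4/4 - 55*x^3/4 - x^2/2 - 3*x/4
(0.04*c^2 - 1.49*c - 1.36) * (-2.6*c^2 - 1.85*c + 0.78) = -0.104*c^4 + 3.8*c^3 + 6.3237*c^2 + 1.3538*c - 1.0608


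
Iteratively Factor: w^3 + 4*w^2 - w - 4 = (w + 4)*(w^2 - 1) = (w - 1)*(w + 4)*(w + 1)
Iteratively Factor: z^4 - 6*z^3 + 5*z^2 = (z)*(z^3 - 6*z^2 + 5*z) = z*(z - 5)*(z^2 - z) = z^2*(z - 5)*(z - 1)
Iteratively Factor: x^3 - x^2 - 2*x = (x)*(x^2 - x - 2) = x*(x - 2)*(x + 1)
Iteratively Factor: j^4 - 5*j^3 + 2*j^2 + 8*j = (j)*(j^3 - 5*j^2 + 2*j + 8) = j*(j - 4)*(j^2 - j - 2) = j*(j - 4)*(j - 2)*(j + 1)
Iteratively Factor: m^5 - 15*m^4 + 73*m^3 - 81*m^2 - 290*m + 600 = (m - 5)*(m^4 - 10*m^3 + 23*m^2 + 34*m - 120) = (m - 5)*(m - 4)*(m^3 - 6*m^2 - m + 30) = (m - 5)^2*(m - 4)*(m^2 - m - 6) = (m - 5)^2*(m - 4)*(m + 2)*(m - 3)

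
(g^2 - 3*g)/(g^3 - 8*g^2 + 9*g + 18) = g/(g^2 - 5*g - 6)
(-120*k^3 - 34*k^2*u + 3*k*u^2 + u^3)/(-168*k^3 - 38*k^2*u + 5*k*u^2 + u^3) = (5*k + u)/(7*k + u)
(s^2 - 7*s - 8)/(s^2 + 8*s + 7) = (s - 8)/(s + 7)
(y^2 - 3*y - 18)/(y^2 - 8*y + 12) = (y + 3)/(y - 2)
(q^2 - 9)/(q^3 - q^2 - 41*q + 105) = (q + 3)/(q^2 + 2*q - 35)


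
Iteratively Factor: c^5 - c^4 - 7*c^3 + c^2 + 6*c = (c - 1)*(c^4 - 7*c^2 - 6*c) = c*(c - 1)*(c^3 - 7*c - 6) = c*(c - 3)*(c - 1)*(c^2 + 3*c + 2) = c*(c - 3)*(c - 1)*(c + 2)*(c + 1)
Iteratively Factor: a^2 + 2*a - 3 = (a - 1)*(a + 3)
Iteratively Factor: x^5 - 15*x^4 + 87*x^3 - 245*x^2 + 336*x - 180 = (x - 5)*(x^4 - 10*x^3 + 37*x^2 - 60*x + 36) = (x - 5)*(x - 2)*(x^3 - 8*x^2 + 21*x - 18) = (x - 5)*(x - 2)^2*(x^2 - 6*x + 9) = (x - 5)*(x - 3)*(x - 2)^2*(x - 3)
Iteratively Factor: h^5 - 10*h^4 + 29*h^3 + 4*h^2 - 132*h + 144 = (h - 3)*(h^4 - 7*h^3 + 8*h^2 + 28*h - 48) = (h - 3)*(h + 2)*(h^3 - 9*h^2 + 26*h - 24) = (h - 3)*(h - 2)*(h + 2)*(h^2 - 7*h + 12) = (h - 4)*(h - 3)*(h - 2)*(h + 2)*(h - 3)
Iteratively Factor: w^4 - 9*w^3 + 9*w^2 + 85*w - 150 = (w - 2)*(w^3 - 7*w^2 - 5*w + 75) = (w - 5)*(w - 2)*(w^2 - 2*w - 15) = (w - 5)^2*(w - 2)*(w + 3)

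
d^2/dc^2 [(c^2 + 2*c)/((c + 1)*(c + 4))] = 6*(-c^3 - 4*c^2 - 8*c - 8)/(c^6 + 15*c^5 + 87*c^4 + 245*c^3 + 348*c^2 + 240*c + 64)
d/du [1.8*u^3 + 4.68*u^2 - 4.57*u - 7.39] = 5.4*u^2 + 9.36*u - 4.57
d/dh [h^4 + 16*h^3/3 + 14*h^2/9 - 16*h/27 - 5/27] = 4*h^3 + 16*h^2 + 28*h/9 - 16/27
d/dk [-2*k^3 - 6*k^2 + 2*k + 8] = -6*k^2 - 12*k + 2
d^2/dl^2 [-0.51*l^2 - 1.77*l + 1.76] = -1.02000000000000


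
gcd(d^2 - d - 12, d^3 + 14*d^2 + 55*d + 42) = 1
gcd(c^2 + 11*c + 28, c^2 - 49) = c + 7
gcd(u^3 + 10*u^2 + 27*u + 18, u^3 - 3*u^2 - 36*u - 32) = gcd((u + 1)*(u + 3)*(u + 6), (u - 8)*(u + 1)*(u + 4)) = u + 1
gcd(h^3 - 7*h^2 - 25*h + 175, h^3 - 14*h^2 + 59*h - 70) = h^2 - 12*h + 35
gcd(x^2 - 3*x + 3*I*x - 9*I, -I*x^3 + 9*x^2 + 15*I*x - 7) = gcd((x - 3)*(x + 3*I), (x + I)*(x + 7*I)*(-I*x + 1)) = 1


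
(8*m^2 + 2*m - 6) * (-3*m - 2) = -24*m^3 - 22*m^2 + 14*m + 12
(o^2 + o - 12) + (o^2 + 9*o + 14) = 2*o^2 + 10*o + 2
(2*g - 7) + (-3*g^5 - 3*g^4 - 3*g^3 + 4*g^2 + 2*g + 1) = -3*g^5 - 3*g^4 - 3*g^3 + 4*g^2 + 4*g - 6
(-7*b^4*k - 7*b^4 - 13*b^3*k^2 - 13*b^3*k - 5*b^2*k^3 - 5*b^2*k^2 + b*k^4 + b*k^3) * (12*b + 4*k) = -84*b^5*k - 84*b^5 - 184*b^4*k^2 - 184*b^4*k - 112*b^3*k^3 - 112*b^3*k^2 - 8*b^2*k^4 - 8*b^2*k^3 + 4*b*k^5 + 4*b*k^4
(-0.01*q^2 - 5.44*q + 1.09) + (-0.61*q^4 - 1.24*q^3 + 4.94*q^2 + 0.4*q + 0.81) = -0.61*q^4 - 1.24*q^3 + 4.93*q^2 - 5.04*q + 1.9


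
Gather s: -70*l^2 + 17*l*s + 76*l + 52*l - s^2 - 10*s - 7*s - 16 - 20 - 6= -70*l^2 + 128*l - s^2 + s*(17*l - 17) - 42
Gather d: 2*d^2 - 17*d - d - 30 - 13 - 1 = 2*d^2 - 18*d - 44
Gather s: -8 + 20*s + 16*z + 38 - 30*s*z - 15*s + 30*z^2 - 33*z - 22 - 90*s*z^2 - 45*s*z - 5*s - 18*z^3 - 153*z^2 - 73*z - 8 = s*(-90*z^2 - 75*z) - 18*z^3 - 123*z^2 - 90*z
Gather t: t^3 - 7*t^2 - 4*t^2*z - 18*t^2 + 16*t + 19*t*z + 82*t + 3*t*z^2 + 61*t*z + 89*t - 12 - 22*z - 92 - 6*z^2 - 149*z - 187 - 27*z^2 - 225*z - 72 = t^3 + t^2*(-4*z - 25) + t*(3*z^2 + 80*z + 187) - 33*z^2 - 396*z - 363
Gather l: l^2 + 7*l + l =l^2 + 8*l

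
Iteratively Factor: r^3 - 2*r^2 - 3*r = (r + 1)*(r^2 - 3*r) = (r - 3)*(r + 1)*(r)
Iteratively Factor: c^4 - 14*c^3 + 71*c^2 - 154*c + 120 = (c - 2)*(c^3 - 12*c^2 + 47*c - 60) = (c - 5)*(c - 2)*(c^2 - 7*c + 12) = (c - 5)*(c - 3)*(c - 2)*(c - 4)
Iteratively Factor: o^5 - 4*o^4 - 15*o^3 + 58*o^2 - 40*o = (o - 1)*(o^4 - 3*o^3 - 18*o^2 + 40*o) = (o - 2)*(o - 1)*(o^3 - o^2 - 20*o) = o*(o - 2)*(o - 1)*(o^2 - o - 20) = o*(o - 5)*(o - 2)*(o - 1)*(o + 4)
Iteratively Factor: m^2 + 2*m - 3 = (m + 3)*(m - 1)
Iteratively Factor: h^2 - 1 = (h + 1)*(h - 1)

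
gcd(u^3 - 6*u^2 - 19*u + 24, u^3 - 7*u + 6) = u^2 + 2*u - 3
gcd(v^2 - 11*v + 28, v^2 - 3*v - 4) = v - 4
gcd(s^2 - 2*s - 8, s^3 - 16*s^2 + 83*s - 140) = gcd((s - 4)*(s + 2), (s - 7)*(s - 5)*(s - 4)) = s - 4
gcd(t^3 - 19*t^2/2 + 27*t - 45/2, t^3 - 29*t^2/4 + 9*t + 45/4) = t^2 - 8*t + 15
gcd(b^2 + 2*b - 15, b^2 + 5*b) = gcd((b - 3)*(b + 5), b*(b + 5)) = b + 5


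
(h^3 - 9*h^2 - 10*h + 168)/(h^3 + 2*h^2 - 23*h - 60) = (h^2 - 13*h + 42)/(h^2 - 2*h - 15)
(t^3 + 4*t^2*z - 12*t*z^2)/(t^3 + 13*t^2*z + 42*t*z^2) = (t - 2*z)/(t + 7*z)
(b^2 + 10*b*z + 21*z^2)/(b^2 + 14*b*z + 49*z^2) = (b + 3*z)/(b + 7*z)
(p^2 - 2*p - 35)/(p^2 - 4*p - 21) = (p + 5)/(p + 3)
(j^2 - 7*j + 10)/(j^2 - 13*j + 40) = (j - 2)/(j - 8)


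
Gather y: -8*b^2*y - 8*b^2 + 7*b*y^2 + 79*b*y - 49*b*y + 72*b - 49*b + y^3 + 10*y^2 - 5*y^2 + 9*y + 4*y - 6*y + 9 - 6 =-8*b^2 + 23*b + y^3 + y^2*(7*b + 5) + y*(-8*b^2 + 30*b + 7) + 3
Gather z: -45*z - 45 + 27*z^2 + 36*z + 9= 27*z^2 - 9*z - 36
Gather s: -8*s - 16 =-8*s - 16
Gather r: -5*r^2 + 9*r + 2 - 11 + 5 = -5*r^2 + 9*r - 4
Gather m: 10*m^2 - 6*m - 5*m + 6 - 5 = 10*m^2 - 11*m + 1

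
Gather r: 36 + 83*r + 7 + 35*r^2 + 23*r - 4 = 35*r^2 + 106*r + 39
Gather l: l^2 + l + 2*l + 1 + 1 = l^2 + 3*l + 2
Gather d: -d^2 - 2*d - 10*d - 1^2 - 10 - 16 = -d^2 - 12*d - 27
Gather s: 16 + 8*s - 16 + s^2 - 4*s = s^2 + 4*s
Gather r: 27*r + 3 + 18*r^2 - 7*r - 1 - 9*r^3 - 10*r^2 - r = -9*r^3 + 8*r^2 + 19*r + 2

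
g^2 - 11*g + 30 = (g - 6)*(g - 5)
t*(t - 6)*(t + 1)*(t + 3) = t^4 - 2*t^3 - 21*t^2 - 18*t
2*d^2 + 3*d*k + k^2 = (d + k)*(2*d + k)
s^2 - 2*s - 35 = (s - 7)*(s + 5)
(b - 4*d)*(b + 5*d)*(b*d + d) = b^3*d + b^2*d^2 + b^2*d - 20*b*d^3 + b*d^2 - 20*d^3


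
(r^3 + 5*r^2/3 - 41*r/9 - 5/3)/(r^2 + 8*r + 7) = (9*r^3 + 15*r^2 - 41*r - 15)/(9*(r^2 + 8*r + 7))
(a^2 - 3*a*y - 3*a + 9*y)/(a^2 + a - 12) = (a - 3*y)/(a + 4)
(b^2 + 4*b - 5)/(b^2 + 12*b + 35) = (b - 1)/(b + 7)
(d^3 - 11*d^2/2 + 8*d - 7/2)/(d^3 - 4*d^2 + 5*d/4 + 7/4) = 2*(d - 1)/(2*d + 1)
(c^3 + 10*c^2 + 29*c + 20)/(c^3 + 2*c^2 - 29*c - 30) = (c^2 + 9*c + 20)/(c^2 + c - 30)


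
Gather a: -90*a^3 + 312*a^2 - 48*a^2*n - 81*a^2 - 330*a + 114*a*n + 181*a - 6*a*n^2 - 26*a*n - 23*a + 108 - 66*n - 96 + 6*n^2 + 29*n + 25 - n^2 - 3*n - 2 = -90*a^3 + a^2*(231 - 48*n) + a*(-6*n^2 + 88*n - 172) + 5*n^2 - 40*n + 35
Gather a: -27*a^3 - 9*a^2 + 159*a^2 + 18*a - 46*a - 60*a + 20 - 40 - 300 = -27*a^3 + 150*a^2 - 88*a - 320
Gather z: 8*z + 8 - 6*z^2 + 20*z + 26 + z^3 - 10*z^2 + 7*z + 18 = z^3 - 16*z^2 + 35*z + 52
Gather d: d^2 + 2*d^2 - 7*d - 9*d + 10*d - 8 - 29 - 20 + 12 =3*d^2 - 6*d - 45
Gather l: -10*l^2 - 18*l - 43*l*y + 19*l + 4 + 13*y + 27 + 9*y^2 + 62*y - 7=-10*l^2 + l*(1 - 43*y) + 9*y^2 + 75*y + 24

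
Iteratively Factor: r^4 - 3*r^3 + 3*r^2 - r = (r - 1)*(r^3 - 2*r^2 + r) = (r - 1)^2*(r^2 - r) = (r - 1)^3*(r)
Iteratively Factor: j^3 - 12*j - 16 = (j + 2)*(j^2 - 2*j - 8) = (j + 2)^2*(j - 4)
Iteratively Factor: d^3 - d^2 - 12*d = (d - 4)*(d^2 + 3*d) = (d - 4)*(d + 3)*(d)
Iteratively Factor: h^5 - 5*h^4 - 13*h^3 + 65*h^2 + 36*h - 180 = (h - 5)*(h^4 - 13*h^2 + 36) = (h - 5)*(h - 2)*(h^3 + 2*h^2 - 9*h - 18) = (h - 5)*(h - 2)*(h + 3)*(h^2 - h - 6) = (h - 5)*(h - 2)*(h + 2)*(h + 3)*(h - 3)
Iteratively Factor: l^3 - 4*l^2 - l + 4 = (l - 4)*(l^2 - 1) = (l - 4)*(l - 1)*(l + 1)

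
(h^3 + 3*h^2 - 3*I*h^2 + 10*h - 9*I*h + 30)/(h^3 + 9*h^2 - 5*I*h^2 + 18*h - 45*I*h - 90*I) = (h + 2*I)/(h + 6)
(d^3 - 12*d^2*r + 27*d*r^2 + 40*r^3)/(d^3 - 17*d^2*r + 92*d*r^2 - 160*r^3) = (-d - r)/(-d + 4*r)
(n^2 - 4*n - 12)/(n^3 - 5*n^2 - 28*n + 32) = (n^2 - 4*n - 12)/(n^3 - 5*n^2 - 28*n + 32)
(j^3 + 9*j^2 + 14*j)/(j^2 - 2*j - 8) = j*(j + 7)/(j - 4)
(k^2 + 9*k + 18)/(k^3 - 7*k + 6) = (k + 6)/(k^2 - 3*k + 2)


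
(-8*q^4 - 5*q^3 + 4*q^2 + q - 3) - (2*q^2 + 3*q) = -8*q^4 - 5*q^3 + 2*q^2 - 2*q - 3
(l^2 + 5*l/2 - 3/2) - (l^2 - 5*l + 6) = 15*l/2 - 15/2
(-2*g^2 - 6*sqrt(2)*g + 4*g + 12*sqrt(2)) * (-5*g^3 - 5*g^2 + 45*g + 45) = 10*g^5 - 10*g^4 + 30*sqrt(2)*g^4 - 110*g^3 - 30*sqrt(2)*g^3 - 330*sqrt(2)*g^2 + 90*g^2 + 180*g + 270*sqrt(2)*g + 540*sqrt(2)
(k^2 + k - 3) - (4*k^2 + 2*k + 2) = -3*k^2 - k - 5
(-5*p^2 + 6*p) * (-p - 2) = 5*p^3 + 4*p^2 - 12*p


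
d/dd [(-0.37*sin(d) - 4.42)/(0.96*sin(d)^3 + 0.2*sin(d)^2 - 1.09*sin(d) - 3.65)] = (0.7104*sin(d)^3 + 12.8036*sin(d)^2 + 1.768*sin(d) - 3.4673)*cos(d)/(0.9216*sin(d)^6 + 0.384*sin(d)^5 - 2.0528*sin(d)^4 - 7.444*sin(d)^3 - 0.2719*sin(d)^2 + 7.957*sin(d) + 13.3225)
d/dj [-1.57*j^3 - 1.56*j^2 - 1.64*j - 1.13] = -4.71*j^2 - 3.12*j - 1.64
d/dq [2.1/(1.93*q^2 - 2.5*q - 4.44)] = (5.25 - 8.106*q)/(-1.93*q^2 + 2.5*q + 4.44)^2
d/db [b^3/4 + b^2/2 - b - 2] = 3*b^2/4 + b - 1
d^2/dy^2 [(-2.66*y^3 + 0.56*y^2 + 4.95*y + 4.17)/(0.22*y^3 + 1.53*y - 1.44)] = (4.44089209850063e-16*y^7 + 0.054208*y^6 + 6.809616*y^5 - 8.821296*y^4 - 13.302216*y^3 + 62.402724*y^2 - 25.16832*y + 43.657218)/(0.010648*y^9 + 0.222156*y^7 - 0.209088*y^6 + 1.544994*y^5 - 2.908224*y^4 + 4.950153*y^3 - 10.112688*y^2 + 9.517824*y - 2.985984)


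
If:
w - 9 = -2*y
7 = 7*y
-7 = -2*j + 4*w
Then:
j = 35/2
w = 7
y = 1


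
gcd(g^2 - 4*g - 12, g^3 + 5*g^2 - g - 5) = 1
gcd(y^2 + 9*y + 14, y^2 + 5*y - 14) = y + 7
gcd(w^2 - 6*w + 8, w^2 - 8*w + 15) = 1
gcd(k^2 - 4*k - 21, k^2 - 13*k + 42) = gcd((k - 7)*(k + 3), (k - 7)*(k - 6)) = k - 7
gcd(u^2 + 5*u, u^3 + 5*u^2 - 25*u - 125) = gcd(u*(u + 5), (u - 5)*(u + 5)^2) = u + 5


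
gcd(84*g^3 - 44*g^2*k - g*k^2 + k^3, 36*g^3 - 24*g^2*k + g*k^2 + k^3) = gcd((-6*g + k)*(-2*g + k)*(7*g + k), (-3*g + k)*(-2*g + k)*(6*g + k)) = 2*g - k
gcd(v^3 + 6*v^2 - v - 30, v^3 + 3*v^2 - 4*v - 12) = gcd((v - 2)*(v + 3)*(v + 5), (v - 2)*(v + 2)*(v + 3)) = v^2 + v - 6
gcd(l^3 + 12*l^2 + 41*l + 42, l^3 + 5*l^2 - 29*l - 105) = l^2 + 10*l + 21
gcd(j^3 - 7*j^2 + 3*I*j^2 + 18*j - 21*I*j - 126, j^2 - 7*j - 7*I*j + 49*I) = j - 7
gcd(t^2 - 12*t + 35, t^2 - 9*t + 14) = t - 7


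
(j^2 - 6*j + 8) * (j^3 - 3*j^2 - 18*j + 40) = j^5 - 9*j^4 + 8*j^3 + 124*j^2 - 384*j + 320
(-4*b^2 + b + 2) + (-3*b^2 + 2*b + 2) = -7*b^2 + 3*b + 4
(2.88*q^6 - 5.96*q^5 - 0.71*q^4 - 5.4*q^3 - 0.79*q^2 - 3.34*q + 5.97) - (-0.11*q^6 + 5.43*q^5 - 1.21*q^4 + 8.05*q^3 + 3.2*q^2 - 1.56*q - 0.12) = 2.99*q^6 - 11.39*q^5 + 0.5*q^4 - 13.45*q^3 - 3.99*q^2 - 1.78*q + 6.09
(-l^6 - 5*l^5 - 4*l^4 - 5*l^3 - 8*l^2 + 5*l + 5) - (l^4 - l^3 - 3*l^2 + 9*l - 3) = -l^6 - 5*l^5 - 5*l^4 - 4*l^3 - 5*l^2 - 4*l + 8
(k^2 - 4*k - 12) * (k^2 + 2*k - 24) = k^4 - 2*k^3 - 44*k^2 + 72*k + 288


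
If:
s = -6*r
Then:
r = -s/6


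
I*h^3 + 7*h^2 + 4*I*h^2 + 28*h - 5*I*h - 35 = (h + 5)*(h - 7*I)*(I*h - I)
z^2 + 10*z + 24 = (z + 4)*(z + 6)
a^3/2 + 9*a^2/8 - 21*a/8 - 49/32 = (a/2 + 1/4)*(a - 7/4)*(a + 7/2)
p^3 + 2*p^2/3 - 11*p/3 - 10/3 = (p - 2)*(p + 1)*(p + 5/3)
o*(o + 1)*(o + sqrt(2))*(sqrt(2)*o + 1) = sqrt(2)*o^4 + sqrt(2)*o^3 + 3*o^3 + sqrt(2)*o^2 + 3*o^2 + sqrt(2)*o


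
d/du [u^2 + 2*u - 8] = 2*u + 2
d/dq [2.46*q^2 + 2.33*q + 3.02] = 4.92*q + 2.33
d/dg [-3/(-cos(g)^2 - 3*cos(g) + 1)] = 3*(2*cos(g) + 3)*sin(g)/(-sin(g)^2 + 3*cos(g))^2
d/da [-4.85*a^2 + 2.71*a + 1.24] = 2.71 - 9.7*a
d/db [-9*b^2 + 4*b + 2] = 4 - 18*b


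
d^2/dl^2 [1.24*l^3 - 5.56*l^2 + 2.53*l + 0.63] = 7.44*l - 11.12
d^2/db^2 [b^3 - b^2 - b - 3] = 6*b - 2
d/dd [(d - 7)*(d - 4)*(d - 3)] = 3*d^2 - 28*d + 61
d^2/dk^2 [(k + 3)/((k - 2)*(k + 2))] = 2*(k^3 + 9*k^2 + 12*k + 12)/(k^6 - 12*k^4 + 48*k^2 - 64)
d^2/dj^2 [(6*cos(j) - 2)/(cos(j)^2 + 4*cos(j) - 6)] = 4*(-27*(1 - cos(2*j))^2*cos(j) + 16*(1 - cos(2*j))^2 - 264*cos(j) - 12*cos(2*j) - 114*cos(3*j) + 6*cos(5*j) + 324)/(8*cos(j) + cos(2*j) - 11)^3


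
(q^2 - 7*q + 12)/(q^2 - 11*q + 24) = (q - 4)/(q - 8)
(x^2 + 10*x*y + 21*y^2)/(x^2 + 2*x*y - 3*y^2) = (x + 7*y)/(x - y)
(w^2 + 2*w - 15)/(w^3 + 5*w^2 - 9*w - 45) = 1/(w + 3)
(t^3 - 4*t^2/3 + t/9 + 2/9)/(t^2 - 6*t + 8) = (9*t^3 - 12*t^2 + t + 2)/(9*(t^2 - 6*t + 8))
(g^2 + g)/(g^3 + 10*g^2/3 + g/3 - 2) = 3*g/(3*g^2 + 7*g - 6)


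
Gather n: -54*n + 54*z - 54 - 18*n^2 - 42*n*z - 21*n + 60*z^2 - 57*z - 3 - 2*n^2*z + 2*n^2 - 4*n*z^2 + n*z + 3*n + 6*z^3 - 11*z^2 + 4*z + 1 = n^2*(-2*z - 16) + n*(-4*z^2 - 41*z - 72) + 6*z^3 + 49*z^2 + z - 56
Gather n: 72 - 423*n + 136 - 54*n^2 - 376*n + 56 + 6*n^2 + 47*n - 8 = -48*n^2 - 752*n + 256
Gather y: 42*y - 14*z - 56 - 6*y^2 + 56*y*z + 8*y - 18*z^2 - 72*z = -6*y^2 + y*(56*z + 50) - 18*z^2 - 86*z - 56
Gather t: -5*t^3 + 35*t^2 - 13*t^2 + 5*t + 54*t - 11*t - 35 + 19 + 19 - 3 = -5*t^3 + 22*t^2 + 48*t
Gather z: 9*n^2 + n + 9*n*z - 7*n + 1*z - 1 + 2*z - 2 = 9*n^2 - 6*n + z*(9*n + 3) - 3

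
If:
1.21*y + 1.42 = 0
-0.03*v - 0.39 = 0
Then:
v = -13.00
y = -1.17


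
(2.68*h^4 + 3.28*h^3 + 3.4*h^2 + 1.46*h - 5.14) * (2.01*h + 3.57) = 5.3868*h^5 + 16.1604*h^4 + 18.5436*h^3 + 15.0726*h^2 - 5.1192*h - 18.3498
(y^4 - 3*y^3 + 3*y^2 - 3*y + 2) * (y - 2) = y^5 - 5*y^4 + 9*y^3 - 9*y^2 + 8*y - 4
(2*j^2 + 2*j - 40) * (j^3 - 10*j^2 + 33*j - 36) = 2*j^5 - 18*j^4 + 6*j^3 + 394*j^2 - 1392*j + 1440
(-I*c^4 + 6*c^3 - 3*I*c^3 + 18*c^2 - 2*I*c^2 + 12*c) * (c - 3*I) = -I*c^5 + 3*c^4 - 3*I*c^4 + 9*c^3 - 20*I*c^3 + 6*c^2 - 54*I*c^2 - 36*I*c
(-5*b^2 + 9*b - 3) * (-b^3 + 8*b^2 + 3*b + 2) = 5*b^5 - 49*b^4 + 60*b^3 - 7*b^2 + 9*b - 6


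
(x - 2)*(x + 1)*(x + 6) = x^3 + 5*x^2 - 8*x - 12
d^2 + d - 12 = (d - 3)*(d + 4)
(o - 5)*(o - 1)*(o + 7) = o^3 + o^2 - 37*o + 35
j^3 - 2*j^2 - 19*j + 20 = (j - 5)*(j - 1)*(j + 4)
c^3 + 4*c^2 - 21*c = c*(c - 3)*(c + 7)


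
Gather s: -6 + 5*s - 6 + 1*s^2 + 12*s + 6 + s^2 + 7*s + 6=2*s^2 + 24*s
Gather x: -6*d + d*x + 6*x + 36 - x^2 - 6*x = d*x - 6*d - x^2 + 36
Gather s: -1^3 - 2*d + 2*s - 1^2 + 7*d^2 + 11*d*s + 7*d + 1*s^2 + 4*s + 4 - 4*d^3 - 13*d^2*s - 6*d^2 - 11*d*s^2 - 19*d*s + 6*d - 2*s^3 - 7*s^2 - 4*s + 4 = -4*d^3 + d^2 + 11*d - 2*s^3 + s^2*(-11*d - 6) + s*(-13*d^2 - 8*d + 2) + 6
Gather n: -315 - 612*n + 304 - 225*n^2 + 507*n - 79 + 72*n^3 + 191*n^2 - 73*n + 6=72*n^3 - 34*n^2 - 178*n - 84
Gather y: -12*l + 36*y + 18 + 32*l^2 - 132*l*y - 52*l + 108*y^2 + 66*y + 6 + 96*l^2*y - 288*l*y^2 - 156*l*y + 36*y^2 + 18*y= 32*l^2 - 64*l + y^2*(144 - 288*l) + y*(96*l^2 - 288*l + 120) + 24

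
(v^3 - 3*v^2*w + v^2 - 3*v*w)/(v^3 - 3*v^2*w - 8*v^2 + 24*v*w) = (v + 1)/(v - 8)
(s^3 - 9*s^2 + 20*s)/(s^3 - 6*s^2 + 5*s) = (s - 4)/(s - 1)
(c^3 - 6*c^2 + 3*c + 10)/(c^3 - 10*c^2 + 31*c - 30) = (c + 1)/(c - 3)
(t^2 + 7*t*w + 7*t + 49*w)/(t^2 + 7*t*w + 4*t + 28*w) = (t + 7)/(t + 4)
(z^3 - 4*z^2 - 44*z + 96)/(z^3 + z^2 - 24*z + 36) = (z - 8)/(z - 3)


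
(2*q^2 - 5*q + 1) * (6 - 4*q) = -8*q^3 + 32*q^2 - 34*q + 6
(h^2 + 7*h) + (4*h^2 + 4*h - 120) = 5*h^2 + 11*h - 120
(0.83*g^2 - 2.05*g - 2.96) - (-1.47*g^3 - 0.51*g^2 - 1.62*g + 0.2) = 1.47*g^3 + 1.34*g^2 - 0.43*g - 3.16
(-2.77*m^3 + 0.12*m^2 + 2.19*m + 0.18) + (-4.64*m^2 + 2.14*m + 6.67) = -2.77*m^3 - 4.52*m^2 + 4.33*m + 6.85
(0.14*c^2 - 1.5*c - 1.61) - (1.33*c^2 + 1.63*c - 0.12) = -1.19*c^2 - 3.13*c - 1.49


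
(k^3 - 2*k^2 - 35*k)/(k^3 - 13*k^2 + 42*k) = (k + 5)/(k - 6)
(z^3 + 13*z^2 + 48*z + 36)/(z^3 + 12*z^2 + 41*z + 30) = (z + 6)/(z + 5)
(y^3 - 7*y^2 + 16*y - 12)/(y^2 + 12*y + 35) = (y^3 - 7*y^2 + 16*y - 12)/(y^2 + 12*y + 35)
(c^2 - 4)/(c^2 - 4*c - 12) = (c - 2)/(c - 6)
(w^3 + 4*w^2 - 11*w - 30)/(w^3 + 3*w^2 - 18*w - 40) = (w - 3)/(w - 4)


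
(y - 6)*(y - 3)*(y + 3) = y^3 - 6*y^2 - 9*y + 54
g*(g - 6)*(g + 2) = g^3 - 4*g^2 - 12*g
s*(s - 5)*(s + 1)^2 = s^4 - 3*s^3 - 9*s^2 - 5*s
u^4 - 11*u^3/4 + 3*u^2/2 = u^2*(u - 2)*(u - 3/4)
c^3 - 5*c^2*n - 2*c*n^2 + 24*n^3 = (c - 4*n)*(c - 3*n)*(c + 2*n)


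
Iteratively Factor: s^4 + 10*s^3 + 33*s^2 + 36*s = (s)*(s^3 + 10*s^2 + 33*s + 36) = s*(s + 4)*(s^2 + 6*s + 9) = s*(s + 3)*(s + 4)*(s + 3)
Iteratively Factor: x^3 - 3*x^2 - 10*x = (x - 5)*(x^2 + 2*x) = x*(x - 5)*(x + 2)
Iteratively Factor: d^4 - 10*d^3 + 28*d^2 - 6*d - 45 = (d - 3)*(d^3 - 7*d^2 + 7*d + 15) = (d - 3)^2*(d^2 - 4*d - 5) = (d - 3)^2*(d + 1)*(d - 5)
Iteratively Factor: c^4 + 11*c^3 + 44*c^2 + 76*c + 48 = (c + 3)*(c^3 + 8*c^2 + 20*c + 16) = (c + 2)*(c + 3)*(c^2 + 6*c + 8) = (c + 2)^2*(c + 3)*(c + 4)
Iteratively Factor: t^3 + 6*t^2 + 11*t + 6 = (t + 2)*(t^2 + 4*t + 3) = (t + 2)*(t + 3)*(t + 1)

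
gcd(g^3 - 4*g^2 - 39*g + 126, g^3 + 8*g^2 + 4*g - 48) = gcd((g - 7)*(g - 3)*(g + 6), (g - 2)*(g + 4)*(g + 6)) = g + 6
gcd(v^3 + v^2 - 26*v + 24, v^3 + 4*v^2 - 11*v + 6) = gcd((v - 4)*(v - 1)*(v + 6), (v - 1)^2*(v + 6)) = v^2 + 5*v - 6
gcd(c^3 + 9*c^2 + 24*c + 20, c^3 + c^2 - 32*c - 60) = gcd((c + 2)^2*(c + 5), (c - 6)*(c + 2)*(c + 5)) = c^2 + 7*c + 10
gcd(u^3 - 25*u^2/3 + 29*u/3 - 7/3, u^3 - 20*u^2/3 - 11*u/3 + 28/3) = u^2 - 8*u + 7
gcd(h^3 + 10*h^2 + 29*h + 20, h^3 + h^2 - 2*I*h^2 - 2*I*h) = h + 1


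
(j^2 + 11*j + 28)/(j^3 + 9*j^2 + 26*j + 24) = (j + 7)/(j^2 + 5*j + 6)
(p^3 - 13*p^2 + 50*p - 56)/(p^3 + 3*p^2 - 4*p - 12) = (p^2 - 11*p + 28)/(p^2 + 5*p + 6)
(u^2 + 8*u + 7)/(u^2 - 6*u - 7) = (u + 7)/(u - 7)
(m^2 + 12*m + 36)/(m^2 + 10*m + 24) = (m + 6)/(m + 4)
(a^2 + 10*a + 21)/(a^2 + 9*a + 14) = (a + 3)/(a + 2)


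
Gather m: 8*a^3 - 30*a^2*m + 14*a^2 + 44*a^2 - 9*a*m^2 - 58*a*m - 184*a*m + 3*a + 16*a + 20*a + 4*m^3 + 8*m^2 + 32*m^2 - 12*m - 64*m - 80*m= 8*a^3 + 58*a^2 + 39*a + 4*m^3 + m^2*(40 - 9*a) + m*(-30*a^2 - 242*a - 156)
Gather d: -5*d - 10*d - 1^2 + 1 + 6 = 6 - 15*d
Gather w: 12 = 12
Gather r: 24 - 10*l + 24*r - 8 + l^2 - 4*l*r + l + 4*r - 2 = l^2 - 9*l + r*(28 - 4*l) + 14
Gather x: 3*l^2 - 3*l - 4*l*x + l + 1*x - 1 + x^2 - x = 3*l^2 - 4*l*x - 2*l + x^2 - 1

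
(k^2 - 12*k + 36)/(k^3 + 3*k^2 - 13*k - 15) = (k^2 - 12*k + 36)/(k^3 + 3*k^2 - 13*k - 15)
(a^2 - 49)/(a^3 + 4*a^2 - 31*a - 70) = (a - 7)/(a^2 - 3*a - 10)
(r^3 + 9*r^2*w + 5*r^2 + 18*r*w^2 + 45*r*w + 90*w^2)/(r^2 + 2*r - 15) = (r^2 + 9*r*w + 18*w^2)/(r - 3)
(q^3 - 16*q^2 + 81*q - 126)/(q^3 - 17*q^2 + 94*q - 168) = (q - 3)/(q - 4)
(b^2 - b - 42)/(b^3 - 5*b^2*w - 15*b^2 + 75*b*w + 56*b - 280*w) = (-b - 6)/(-b^2 + 5*b*w + 8*b - 40*w)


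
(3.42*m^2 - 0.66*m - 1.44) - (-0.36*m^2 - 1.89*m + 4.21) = 3.78*m^2 + 1.23*m - 5.65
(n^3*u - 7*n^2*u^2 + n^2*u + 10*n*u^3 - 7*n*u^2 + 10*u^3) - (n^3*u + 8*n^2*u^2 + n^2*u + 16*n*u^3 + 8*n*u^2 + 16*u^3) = -15*n^2*u^2 - 6*n*u^3 - 15*n*u^2 - 6*u^3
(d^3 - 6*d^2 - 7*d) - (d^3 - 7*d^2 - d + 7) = d^2 - 6*d - 7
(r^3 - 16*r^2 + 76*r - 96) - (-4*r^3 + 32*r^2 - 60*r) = 5*r^3 - 48*r^2 + 136*r - 96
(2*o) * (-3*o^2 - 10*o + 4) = -6*o^3 - 20*o^2 + 8*o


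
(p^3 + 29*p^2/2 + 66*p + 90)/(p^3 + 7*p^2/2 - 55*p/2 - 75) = (p + 6)/(p - 5)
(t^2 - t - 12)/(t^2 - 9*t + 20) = (t + 3)/(t - 5)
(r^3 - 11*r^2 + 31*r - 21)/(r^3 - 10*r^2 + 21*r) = (r - 1)/r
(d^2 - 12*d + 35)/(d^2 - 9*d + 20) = (d - 7)/(d - 4)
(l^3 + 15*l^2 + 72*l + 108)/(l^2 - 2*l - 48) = (l^2 + 9*l + 18)/(l - 8)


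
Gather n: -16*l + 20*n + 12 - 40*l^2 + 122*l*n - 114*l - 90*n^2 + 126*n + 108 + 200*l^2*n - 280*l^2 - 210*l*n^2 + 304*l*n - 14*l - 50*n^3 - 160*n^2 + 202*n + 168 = -320*l^2 - 144*l - 50*n^3 + n^2*(-210*l - 250) + n*(200*l^2 + 426*l + 348) + 288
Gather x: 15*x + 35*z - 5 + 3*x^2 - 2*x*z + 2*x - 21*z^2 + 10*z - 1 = 3*x^2 + x*(17 - 2*z) - 21*z^2 + 45*z - 6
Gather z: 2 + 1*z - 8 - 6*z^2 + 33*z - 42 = -6*z^2 + 34*z - 48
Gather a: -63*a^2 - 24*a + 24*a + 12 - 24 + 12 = -63*a^2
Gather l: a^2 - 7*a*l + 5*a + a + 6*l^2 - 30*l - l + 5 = a^2 + 6*a + 6*l^2 + l*(-7*a - 31) + 5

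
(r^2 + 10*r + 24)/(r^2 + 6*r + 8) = (r + 6)/(r + 2)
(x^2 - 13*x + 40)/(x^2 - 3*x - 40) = (x - 5)/(x + 5)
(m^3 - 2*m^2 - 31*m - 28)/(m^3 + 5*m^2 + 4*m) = (m - 7)/m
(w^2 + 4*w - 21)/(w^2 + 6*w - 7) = (w - 3)/(w - 1)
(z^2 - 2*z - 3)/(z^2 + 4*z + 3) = (z - 3)/(z + 3)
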